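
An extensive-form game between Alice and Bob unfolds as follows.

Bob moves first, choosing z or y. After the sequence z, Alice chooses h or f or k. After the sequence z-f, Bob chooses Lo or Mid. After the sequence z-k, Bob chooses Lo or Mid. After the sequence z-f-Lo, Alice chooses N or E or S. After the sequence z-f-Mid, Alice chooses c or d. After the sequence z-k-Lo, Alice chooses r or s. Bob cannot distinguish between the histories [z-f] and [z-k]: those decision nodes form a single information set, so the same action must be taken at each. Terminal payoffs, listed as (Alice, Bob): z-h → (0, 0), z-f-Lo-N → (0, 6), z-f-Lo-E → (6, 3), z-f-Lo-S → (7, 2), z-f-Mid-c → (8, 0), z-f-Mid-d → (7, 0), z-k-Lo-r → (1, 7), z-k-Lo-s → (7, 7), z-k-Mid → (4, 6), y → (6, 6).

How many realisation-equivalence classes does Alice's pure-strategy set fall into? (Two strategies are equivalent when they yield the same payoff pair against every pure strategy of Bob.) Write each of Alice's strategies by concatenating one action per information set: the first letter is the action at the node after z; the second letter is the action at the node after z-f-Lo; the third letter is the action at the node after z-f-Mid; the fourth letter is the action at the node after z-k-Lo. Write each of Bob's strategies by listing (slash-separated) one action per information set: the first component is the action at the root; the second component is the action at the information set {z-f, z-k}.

Alice has 36 pure strategies: hNcr, hNcs, hNdr, hNds, hEcr, hEcs, hEdr, hEds, hScr, hScs, hSdr, hSds, fNcr, fNcs, fNdr, fNds, fEcr, fEcs, fEdr, fEds, fScr, fScs, fSdr, fSds, kNcr, kNcs, kNdr, kNds, kEcr, kEcs, kEdr, kEds, kScr, kScs, kSdr, kSds. Columns: z/Lo, z/Mid, y/Lo, y/Mid.
{hNcr, hNcs, hNdr, hNds, hEcr, hEcs, hEdr, hEds, hScr, hScs, hSdr, hSds} → row (0,0) (0,0) (6,6) (6,6)
{fNcr, fNcs} → row (0,6) (8,0) (6,6) (6,6)
{fNdr, fNds} → row (0,6) (7,0) (6,6) (6,6)
{fEcr, fEcs} → row (6,3) (8,0) (6,6) (6,6)
{fEdr, fEds} → row (6,3) (7,0) (6,6) (6,6)
{fScr, fScs} → row (7,2) (8,0) (6,6) (6,6)
{fSdr, fSds} → row (7,2) (7,0) (6,6) (6,6)
{kNcr, kNdr, kEcr, kEdr, kScr, kSdr} → row (1,7) (4,6) (6,6) (6,6)
{kNcs, kNds, kEcs, kEds, kScs, kSds} → row (7,7) (4,6) (6,6) (6,6)
That's 9 distinct rows out of 36 strategies.

9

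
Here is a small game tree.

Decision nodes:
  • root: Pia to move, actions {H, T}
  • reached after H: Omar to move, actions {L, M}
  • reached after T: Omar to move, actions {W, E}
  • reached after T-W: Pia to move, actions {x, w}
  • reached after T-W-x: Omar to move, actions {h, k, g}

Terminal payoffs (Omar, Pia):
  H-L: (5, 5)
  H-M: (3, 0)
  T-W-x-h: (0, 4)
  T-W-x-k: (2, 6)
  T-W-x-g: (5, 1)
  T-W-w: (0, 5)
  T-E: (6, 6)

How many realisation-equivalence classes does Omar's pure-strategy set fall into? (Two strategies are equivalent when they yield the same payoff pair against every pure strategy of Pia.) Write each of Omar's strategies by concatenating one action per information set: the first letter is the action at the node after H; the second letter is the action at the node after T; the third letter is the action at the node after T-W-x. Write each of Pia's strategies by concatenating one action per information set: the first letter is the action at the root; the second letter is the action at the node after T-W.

8

Omar has 12 pure strategies: LWh, LWk, LWg, LEh, LEk, LEg, MWh, MWk, MWg, MEh, MEk, MEg. Columns: Hx, Hw, Tx, Tw.
{LWh} → row (5,5) (5,5) (0,4) (0,5)
{LWk} → row (5,5) (5,5) (2,6) (0,5)
{LWg} → row (5,5) (5,5) (5,1) (0,5)
{LEh, LEk, LEg} → row (5,5) (5,5) (6,6) (6,6)
{MWh} → row (3,0) (3,0) (0,4) (0,5)
{MWk} → row (3,0) (3,0) (2,6) (0,5)
{MWg} → row (3,0) (3,0) (5,1) (0,5)
{MEh, MEk, MEg} → row (3,0) (3,0) (6,6) (6,6)
That's 8 distinct rows out of 12 strategies.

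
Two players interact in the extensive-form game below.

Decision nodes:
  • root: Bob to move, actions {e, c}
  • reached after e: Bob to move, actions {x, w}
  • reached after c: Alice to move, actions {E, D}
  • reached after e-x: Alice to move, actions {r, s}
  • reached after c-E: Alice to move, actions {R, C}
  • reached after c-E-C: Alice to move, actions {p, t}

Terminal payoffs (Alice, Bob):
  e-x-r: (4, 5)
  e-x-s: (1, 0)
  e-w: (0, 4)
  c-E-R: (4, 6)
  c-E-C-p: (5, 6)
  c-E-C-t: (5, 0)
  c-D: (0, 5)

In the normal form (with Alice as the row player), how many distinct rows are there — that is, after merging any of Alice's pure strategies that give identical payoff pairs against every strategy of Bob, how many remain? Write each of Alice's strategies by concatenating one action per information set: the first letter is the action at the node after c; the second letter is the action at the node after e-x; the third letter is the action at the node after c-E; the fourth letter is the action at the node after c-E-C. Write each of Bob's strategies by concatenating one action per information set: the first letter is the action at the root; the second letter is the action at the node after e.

Alice has 16 pure strategies: ErRp, ErRt, ErCp, ErCt, EsRp, EsRt, EsCp, EsCt, DrRp, DrRt, DrCp, DrCt, DsRp, DsRt, DsCp, DsCt. Columns: ex, ew, cx, cw.
{ErRp, ErRt} → row (4,5) (0,4) (4,6) (4,6)
{ErCp} → row (4,5) (0,4) (5,6) (5,6)
{ErCt} → row (4,5) (0,4) (5,0) (5,0)
{EsRp, EsRt} → row (1,0) (0,4) (4,6) (4,6)
{EsCp} → row (1,0) (0,4) (5,6) (5,6)
{EsCt} → row (1,0) (0,4) (5,0) (5,0)
{DrRp, DrRt, DrCp, DrCt} → row (4,5) (0,4) (0,5) (0,5)
{DsRp, DsRt, DsCp, DsCt} → row (1,0) (0,4) (0,5) (0,5)
That's 8 distinct rows out of 16 strategies.

8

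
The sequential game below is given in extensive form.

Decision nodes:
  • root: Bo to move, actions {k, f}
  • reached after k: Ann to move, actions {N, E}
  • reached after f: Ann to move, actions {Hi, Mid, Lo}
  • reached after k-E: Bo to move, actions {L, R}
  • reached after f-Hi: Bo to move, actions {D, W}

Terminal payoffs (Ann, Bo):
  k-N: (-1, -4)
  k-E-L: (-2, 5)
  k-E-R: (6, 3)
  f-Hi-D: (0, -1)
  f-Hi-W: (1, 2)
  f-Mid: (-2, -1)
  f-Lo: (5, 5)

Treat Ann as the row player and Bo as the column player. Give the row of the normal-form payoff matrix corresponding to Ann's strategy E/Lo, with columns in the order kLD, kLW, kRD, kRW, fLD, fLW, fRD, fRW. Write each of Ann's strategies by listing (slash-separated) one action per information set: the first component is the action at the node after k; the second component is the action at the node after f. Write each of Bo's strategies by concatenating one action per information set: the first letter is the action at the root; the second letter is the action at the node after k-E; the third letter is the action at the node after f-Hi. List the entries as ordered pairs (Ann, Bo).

vs kLD: Bo plays k → Ann plays E at [k] → Bo plays L at [k-E] → (-2, 5)
vs kLW: Bo plays k → Ann plays E at [k] → Bo plays L at [k-E] → (-2, 5)
vs kRD: Bo plays k → Ann plays E at [k] → Bo plays R at [k-E] → (6, 3)
vs kRW: Bo plays k → Ann plays E at [k] → Bo plays R at [k-E] → (6, 3)
vs fLD: Bo plays f → Ann plays Lo at [f] → (5, 5)
vs fLW: Bo plays f → Ann plays Lo at [f] → (5, 5)
vs fRD: Bo plays f → Ann plays Lo at [f] → (5, 5)
vs fRW: Bo plays f → Ann plays Lo at [f] → (5, 5)

(-2,5) (-2,5) (6,3) (6,3) (5,5) (5,5) (5,5) (5,5)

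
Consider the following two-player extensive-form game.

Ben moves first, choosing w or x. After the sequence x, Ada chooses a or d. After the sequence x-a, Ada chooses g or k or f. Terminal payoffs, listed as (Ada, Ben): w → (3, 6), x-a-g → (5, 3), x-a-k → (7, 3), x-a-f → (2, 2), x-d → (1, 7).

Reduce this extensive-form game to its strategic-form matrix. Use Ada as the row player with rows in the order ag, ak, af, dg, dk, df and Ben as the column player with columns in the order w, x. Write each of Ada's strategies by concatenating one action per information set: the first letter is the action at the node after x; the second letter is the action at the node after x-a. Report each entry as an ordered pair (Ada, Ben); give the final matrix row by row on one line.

ag: (3,6) (5,3) | ak: (3,6) (7,3) | af: (3,6) (2,2) | dg: (3,6) (1,7) | dk: (3,6) (1,7) | df: (3,6) (1,7)

            w        x
  ag    (3,6)    (5,3)
  ak    (3,6)    (7,3)
  af    (3,6)    (2,2)
  dg    (3,6)    (1,7)
  dk    (3,6)    (1,7)
  df    (3,6)    (1,7)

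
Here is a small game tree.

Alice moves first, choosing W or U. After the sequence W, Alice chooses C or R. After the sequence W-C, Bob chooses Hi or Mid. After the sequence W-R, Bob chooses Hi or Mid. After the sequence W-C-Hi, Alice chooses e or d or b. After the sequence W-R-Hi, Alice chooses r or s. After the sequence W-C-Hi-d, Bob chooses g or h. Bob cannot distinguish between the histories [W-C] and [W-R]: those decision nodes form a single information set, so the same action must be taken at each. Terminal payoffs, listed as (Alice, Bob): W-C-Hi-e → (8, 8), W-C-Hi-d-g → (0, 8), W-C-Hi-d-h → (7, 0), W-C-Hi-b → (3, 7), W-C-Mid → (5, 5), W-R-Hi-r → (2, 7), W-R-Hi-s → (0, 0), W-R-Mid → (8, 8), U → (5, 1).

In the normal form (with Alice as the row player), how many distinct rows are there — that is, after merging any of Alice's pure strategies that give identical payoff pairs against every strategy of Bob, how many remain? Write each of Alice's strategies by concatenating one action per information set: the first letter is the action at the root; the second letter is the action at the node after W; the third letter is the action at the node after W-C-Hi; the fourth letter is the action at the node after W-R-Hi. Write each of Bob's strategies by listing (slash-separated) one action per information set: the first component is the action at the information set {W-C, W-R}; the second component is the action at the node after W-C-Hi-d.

6

Alice has 24 pure strategies: WCer, WCes, WCdr, WCds, WCbr, WCbs, WRer, WRes, WRdr, WRds, WRbr, WRbs, UCer, UCes, UCdr, UCds, UCbr, UCbs, URer, URes, URdr, URds, URbr, URbs. Columns: Hi/g, Hi/h, Mid/g, Mid/h.
{WCer, WCes} → row (8,8) (8,8) (5,5) (5,5)
{WCdr, WCds} → row (0,8) (7,0) (5,5) (5,5)
{WCbr, WCbs} → row (3,7) (3,7) (5,5) (5,5)
{WRer, WRdr, WRbr} → row (2,7) (2,7) (8,8) (8,8)
{WRes, WRds, WRbs} → row (0,0) (0,0) (8,8) (8,8)
{UCer, UCes, UCdr, UCds, UCbr, UCbs, URer, URes, URdr, URds, URbr, URbs} → row (5,1) (5,1) (5,1) (5,1)
That's 6 distinct rows out of 24 strategies.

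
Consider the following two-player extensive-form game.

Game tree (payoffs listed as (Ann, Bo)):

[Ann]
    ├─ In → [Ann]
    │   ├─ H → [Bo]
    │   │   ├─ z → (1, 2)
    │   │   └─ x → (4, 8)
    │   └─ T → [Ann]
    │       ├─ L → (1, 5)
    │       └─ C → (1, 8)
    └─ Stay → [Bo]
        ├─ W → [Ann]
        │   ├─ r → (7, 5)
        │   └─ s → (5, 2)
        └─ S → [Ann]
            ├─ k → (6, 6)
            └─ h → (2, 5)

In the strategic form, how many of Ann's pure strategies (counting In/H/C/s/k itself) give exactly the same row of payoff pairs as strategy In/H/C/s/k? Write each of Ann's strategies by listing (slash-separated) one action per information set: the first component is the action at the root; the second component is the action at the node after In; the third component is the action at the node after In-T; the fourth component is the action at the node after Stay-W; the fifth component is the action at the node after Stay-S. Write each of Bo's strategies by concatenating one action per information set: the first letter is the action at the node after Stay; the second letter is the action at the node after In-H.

8

Row for In/H/C/s/k (columns Wz, Wx, Sz, Sx): (1,2) (4,8) (1,2) (4,8).
Under In/H/C/s/k, Ann's choice at the node after In-T and at the node after Stay-W and at the node after Stay-S can never be reached regardless of what Bo does, so varying those choices leaves every outcome unchanged.
Holding the reachable choices fixed and varying the unreachable ones freely already gives 2 × 2 × 2 = 8 equivalent strategies.
No other strategy reproduces this row, so those 8 are the full class: In/H/L/r/k, In/H/L/r/h, In/H/L/s/k, In/H/L/s/h, In/H/C/r/k, In/H/C/r/h, In/H/C/s/k, In/H/C/s/h.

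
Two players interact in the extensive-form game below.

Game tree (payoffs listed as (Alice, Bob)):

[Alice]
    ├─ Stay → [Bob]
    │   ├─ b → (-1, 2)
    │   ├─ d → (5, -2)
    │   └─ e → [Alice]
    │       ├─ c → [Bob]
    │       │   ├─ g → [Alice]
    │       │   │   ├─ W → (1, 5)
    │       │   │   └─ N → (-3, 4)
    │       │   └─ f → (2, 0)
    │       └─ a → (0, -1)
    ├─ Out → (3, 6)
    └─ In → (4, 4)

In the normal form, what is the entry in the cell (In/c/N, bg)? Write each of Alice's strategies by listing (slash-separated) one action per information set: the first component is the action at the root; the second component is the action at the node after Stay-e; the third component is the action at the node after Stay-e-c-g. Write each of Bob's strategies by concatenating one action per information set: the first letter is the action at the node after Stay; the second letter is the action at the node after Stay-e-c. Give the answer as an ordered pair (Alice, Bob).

(4, 4)

Trace the play path from the root:
  Alice plays In
→ terminal payoff (4, 4).
(Alice's choice at the node after Stay-e is never reached on this path, so it doesn't affect the outcome.)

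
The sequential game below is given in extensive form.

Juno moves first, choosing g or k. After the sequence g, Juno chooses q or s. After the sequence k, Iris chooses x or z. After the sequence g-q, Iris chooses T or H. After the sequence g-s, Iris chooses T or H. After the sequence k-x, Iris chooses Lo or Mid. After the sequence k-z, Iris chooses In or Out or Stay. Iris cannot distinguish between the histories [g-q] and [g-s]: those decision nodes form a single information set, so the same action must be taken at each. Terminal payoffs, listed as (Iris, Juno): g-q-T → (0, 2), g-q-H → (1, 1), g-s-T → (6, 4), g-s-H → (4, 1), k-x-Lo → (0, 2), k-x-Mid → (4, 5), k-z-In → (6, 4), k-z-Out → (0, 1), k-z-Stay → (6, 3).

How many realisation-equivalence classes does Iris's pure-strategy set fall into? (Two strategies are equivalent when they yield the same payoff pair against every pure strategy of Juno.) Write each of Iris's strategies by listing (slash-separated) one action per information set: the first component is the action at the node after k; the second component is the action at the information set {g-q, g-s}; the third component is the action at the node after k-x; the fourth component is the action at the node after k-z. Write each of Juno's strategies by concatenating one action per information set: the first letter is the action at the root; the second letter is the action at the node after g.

Iris has 24 pure strategies: x/T/Lo/In, x/T/Lo/Out, x/T/Lo/Stay, x/T/Mid/In, x/T/Mid/Out, x/T/Mid/Stay, x/H/Lo/In, x/H/Lo/Out, x/H/Lo/Stay, x/H/Mid/In, x/H/Mid/Out, x/H/Mid/Stay, z/T/Lo/In, z/T/Lo/Out, z/T/Lo/Stay, z/T/Mid/In, z/T/Mid/Out, z/T/Mid/Stay, z/H/Lo/In, z/H/Lo/Out, z/H/Lo/Stay, z/H/Mid/In, z/H/Mid/Out, z/H/Mid/Stay. Columns: gq, gs, kq, ks.
{x/T/Lo/In, x/T/Lo/Out, x/T/Lo/Stay} → row (0,2) (6,4) (0,2) (0,2)
{x/T/Mid/In, x/T/Mid/Out, x/T/Mid/Stay} → row (0,2) (6,4) (4,5) (4,5)
{x/H/Lo/In, x/H/Lo/Out, x/H/Lo/Stay} → row (1,1) (4,1) (0,2) (0,2)
{x/H/Mid/In, x/H/Mid/Out, x/H/Mid/Stay} → row (1,1) (4,1) (4,5) (4,5)
{z/T/Lo/In, z/T/Mid/In} → row (0,2) (6,4) (6,4) (6,4)
{z/T/Lo/Out, z/T/Mid/Out} → row (0,2) (6,4) (0,1) (0,1)
{z/T/Lo/Stay, z/T/Mid/Stay} → row (0,2) (6,4) (6,3) (6,3)
{z/H/Lo/In, z/H/Mid/In} → row (1,1) (4,1) (6,4) (6,4)
{z/H/Lo/Out, z/H/Mid/Out} → row (1,1) (4,1) (0,1) (0,1)
{z/H/Lo/Stay, z/H/Mid/Stay} → row (1,1) (4,1) (6,3) (6,3)
That's 10 distinct rows out of 24 strategies.

10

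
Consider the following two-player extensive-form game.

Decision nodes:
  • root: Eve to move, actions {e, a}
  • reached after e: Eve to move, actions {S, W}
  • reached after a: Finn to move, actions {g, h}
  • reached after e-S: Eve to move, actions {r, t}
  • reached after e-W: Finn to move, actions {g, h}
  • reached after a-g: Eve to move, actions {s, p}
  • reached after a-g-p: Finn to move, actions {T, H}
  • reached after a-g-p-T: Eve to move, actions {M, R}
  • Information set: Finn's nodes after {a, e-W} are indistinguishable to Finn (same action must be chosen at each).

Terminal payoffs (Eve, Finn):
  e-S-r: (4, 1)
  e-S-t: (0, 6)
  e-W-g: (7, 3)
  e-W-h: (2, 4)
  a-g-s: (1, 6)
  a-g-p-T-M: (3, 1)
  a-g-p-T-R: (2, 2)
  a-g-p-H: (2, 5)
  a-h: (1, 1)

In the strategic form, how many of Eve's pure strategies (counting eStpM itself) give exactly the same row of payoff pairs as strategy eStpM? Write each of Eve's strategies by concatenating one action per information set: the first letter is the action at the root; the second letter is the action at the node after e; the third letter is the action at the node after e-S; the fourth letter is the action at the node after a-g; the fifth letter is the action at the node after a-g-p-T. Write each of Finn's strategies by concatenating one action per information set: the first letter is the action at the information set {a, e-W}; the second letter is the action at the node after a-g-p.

4

Row for eStpM (columns gT, gH, hT, hH): (0,6) (0,6) (0,6) (0,6).
Under eStpM, Eve's choice at the node after a-g and at the node after a-g-p-T can never be reached regardless of what Finn does, so varying those choices leaves every outcome unchanged.
Holding the reachable choices fixed and varying the unreachable ones freely already gives 2 × 2 = 4 equivalent strategies.
No other strategy reproduces this row, so those 4 are the full class: eStsM, eStsR, eStpM, eStpR.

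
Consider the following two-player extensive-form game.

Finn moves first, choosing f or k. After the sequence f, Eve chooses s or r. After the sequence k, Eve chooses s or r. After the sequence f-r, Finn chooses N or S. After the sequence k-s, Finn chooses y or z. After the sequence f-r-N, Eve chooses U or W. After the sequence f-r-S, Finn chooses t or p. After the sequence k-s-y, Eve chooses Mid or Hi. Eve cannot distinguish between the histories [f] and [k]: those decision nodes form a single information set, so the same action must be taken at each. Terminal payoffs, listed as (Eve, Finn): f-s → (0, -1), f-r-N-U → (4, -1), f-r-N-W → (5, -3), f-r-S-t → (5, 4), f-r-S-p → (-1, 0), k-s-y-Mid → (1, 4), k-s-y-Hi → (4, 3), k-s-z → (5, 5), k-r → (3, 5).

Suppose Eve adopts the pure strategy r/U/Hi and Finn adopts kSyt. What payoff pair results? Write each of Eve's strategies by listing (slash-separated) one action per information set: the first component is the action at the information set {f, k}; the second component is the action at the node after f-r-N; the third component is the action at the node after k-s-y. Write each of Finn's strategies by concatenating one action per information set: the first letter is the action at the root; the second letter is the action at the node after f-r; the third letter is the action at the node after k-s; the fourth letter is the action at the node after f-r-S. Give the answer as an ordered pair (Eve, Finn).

(3, 5)

Trace the play path from the root:
  Finn plays k
  Eve plays r at [k]
→ terminal payoff (3, 5).
(Eve's choice at the node after f-r-N is never reached on this path, so it doesn't affect the outcome.)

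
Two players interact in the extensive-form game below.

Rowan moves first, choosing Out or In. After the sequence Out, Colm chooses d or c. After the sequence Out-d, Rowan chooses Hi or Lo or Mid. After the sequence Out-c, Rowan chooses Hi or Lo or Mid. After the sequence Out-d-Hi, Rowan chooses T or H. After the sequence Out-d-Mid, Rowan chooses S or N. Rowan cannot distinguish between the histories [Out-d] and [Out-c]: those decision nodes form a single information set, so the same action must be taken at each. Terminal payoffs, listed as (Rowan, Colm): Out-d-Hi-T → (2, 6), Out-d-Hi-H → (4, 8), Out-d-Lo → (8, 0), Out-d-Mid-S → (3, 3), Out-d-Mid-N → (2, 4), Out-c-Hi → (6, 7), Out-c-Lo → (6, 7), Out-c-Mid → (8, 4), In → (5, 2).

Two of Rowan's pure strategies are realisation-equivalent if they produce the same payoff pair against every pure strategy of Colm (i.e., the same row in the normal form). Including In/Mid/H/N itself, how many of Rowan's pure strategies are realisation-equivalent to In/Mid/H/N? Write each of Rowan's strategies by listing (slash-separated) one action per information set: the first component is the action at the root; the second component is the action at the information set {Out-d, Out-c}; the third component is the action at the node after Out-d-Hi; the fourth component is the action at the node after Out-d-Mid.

12

Row for In/Mid/H/N (columns d, c): (5,2) (5,2).
Under In/Mid/H/N, Rowan's choice at the information set {Out-d, Out-c} and at the node after Out-d-Hi and at the node after Out-d-Mid can never be reached regardless of what Colm does, so varying those choices leaves every outcome unchanged.
Holding the reachable choices fixed and varying the unreachable ones freely already gives 3 × 2 × 2 = 12 equivalent strategies.
No other strategy reproduces this row, so those 12 are the full class: In/Hi/T/S, In/Hi/T/N, In/Hi/H/S, In/Hi/H/N, In/Lo/T/S, In/Lo/T/N, In/Lo/H/S, In/Lo/H/N, In/Mid/T/S, In/Mid/T/N, In/Mid/H/S, In/Mid/H/N.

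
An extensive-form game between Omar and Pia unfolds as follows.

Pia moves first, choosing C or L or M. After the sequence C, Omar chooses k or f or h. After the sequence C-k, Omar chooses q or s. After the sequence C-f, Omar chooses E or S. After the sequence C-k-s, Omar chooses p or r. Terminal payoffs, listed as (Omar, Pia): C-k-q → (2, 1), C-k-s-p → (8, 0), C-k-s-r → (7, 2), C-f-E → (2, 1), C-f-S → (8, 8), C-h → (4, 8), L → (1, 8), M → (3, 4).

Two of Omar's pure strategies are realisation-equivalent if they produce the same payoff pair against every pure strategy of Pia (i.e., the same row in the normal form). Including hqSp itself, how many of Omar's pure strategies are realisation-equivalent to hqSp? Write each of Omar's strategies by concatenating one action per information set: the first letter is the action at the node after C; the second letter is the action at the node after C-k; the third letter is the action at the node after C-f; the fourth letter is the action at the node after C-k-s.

Row for hqSp (columns C, L, M): (4,8) (1,8) (3,4).
Under hqSp, Omar's choice at the node after C-k and at the node after C-f and at the node after C-k-s can never be reached regardless of what Pia does, so varying those choices leaves every outcome unchanged.
Holding the reachable choices fixed and varying the unreachable ones freely already gives 2 × 2 × 2 = 8 equivalent strategies.
No other strategy reproduces this row, so those 8 are the full class: hqEp, hqEr, hqSp, hqSr, hsEp, hsEr, hsSp, hsSr.

8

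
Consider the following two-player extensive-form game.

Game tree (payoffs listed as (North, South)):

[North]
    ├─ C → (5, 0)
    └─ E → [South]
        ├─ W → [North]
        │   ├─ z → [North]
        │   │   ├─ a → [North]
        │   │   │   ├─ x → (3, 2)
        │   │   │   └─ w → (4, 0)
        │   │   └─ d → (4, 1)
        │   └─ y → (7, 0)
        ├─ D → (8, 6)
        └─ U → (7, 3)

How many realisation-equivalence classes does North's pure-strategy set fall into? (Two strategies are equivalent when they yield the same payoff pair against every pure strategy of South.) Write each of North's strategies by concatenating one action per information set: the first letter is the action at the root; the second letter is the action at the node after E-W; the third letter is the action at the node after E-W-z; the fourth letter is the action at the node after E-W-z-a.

5

North has 16 pure strategies: Czax, Czaw, Czdx, Czdw, Cyax, Cyaw, Cydx, Cydw, Ezax, Ezaw, Ezdx, Ezdw, Eyax, Eyaw, Eydx, Eydw. Columns: W, D, U.
{Czax, Czaw, Czdx, Czdw, Cyax, Cyaw, Cydx, Cydw} → row (5,0) (5,0) (5,0)
{Ezax} → row (3,2) (8,6) (7,3)
{Ezaw} → row (4,0) (8,6) (7,3)
{Ezdx, Ezdw} → row (4,1) (8,6) (7,3)
{Eyax, Eyaw, Eydx, Eydw} → row (7,0) (8,6) (7,3)
That's 5 distinct rows out of 16 strategies.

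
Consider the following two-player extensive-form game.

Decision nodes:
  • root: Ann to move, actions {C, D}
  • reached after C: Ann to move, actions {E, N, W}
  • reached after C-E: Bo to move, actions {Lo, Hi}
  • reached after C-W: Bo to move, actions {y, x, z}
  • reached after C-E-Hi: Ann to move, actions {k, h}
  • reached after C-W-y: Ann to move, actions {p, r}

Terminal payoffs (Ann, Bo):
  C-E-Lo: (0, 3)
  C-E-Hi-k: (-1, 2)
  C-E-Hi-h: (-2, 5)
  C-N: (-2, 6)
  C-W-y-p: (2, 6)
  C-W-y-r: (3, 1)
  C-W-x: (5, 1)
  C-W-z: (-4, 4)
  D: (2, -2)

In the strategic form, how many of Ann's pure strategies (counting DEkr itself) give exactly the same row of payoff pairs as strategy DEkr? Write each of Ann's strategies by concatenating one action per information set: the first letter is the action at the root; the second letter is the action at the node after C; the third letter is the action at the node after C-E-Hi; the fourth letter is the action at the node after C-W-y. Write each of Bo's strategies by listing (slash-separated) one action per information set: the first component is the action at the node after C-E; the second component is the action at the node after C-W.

Row for DEkr (columns Lo/y, Lo/x, Lo/z, Hi/y, Hi/x, Hi/z): (2,-2) (2,-2) (2,-2) (2,-2) (2,-2) (2,-2).
Under DEkr, Ann's choice at the node after C and at the node after C-E-Hi and at the node after C-W-y can never be reached regardless of what Bo does, so varying those choices leaves every outcome unchanged.
Holding the reachable choices fixed and varying the unreachable ones freely already gives 3 × 2 × 2 = 12 equivalent strategies.
No other strategy reproduces this row, so those 12 are the full class: DEkp, DEkr, DEhp, DEhr, DNkp, DNkr, DNhp, DNhr, DWkp, DWkr, DWhp, DWhr.

12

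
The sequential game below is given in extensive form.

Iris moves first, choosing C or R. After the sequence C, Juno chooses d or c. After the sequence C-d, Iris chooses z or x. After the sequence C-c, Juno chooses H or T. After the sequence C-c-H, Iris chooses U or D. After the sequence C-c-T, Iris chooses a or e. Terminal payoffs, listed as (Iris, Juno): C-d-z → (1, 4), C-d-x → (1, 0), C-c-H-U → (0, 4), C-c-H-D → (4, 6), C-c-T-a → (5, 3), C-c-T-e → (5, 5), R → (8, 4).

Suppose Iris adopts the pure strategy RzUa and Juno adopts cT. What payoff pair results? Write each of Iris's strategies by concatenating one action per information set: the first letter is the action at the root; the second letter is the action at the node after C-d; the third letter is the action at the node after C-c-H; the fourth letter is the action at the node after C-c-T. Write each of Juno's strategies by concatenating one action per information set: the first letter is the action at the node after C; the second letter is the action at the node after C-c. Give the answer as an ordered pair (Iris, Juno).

(8, 4)

Trace the play path from the root:
  Iris plays R
→ terminal payoff (8, 4).
(Iris's choice at the node after C-d is never reached on this path, so it doesn't affect the outcome.)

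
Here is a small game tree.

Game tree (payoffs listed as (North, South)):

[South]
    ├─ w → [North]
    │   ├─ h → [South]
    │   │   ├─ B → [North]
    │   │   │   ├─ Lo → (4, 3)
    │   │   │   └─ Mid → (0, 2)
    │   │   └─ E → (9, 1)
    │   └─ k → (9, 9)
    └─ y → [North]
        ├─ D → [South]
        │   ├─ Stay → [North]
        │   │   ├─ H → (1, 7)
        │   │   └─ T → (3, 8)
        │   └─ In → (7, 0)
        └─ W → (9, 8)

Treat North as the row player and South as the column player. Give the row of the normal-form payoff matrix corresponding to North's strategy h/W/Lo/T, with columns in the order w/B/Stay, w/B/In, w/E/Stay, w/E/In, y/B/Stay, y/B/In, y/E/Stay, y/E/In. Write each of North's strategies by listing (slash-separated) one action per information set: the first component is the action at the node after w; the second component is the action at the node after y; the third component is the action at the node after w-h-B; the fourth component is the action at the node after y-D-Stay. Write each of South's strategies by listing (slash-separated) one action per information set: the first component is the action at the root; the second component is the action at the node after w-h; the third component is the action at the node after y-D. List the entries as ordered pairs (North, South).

(4,3) (4,3) (9,1) (9,1) (9,8) (9,8) (9,8) (9,8)

vs w/B/Stay: South plays w → North plays h at [w] → South plays B at [w-h] → North plays Lo at [w-h-B] → (4, 3)
vs w/B/In: South plays w → North plays h at [w] → South plays B at [w-h] → North plays Lo at [w-h-B] → (4, 3)
vs w/E/Stay: South plays w → North plays h at [w] → South plays E at [w-h] → (9, 1)
vs w/E/In: South plays w → North plays h at [w] → South plays E at [w-h] → (9, 1)
vs y/B/Stay: South plays y → North plays W at [y] → (9, 8)
vs y/B/In: South plays y → North plays W at [y] → (9, 8)
vs y/E/Stay: South plays y → North plays W at [y] → (9, 8)
vs y/E/In: South plays y → North plays W at [y] → (9, 8)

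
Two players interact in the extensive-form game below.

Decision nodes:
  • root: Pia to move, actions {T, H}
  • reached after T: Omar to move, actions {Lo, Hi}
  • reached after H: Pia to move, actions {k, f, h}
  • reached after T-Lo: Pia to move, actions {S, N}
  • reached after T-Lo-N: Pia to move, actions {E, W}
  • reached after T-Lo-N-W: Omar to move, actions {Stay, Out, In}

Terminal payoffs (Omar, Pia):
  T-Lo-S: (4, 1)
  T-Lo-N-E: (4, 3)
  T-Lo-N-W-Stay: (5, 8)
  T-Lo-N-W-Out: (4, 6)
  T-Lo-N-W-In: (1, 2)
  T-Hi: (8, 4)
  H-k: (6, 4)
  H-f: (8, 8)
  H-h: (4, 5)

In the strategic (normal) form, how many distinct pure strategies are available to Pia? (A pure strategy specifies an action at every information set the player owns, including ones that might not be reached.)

Pia owns the root with actions {T, H} — two choices.
Pia owns the node after H with actions {k, f, h} — three choices.
Pia owns the node after T-Lo with actions {S, N} — two choices.
Pia owns the node after T-Lo-N with actions {E, W} — two choices.
A pure strategy fixes one action at each information set independently, so the count is the product 2 × 3 × 2 × 2 = 24.

24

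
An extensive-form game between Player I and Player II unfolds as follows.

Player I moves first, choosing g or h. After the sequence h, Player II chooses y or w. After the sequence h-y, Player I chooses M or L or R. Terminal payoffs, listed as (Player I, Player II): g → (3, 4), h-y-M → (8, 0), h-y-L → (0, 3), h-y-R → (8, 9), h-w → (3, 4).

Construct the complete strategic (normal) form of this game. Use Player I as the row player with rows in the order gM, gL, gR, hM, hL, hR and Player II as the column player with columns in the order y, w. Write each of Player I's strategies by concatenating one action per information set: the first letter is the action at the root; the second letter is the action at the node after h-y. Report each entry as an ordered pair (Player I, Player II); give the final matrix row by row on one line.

            y        w
  gM    (3,4)    (3,4)
  gL    (3,4)    (3,4)
  gR    (3,4)    (3,4)
  hM    (8,0)    (3,4)
  hL    (0,3)    (3,4)
  hR    (8,9)    (3,4)

gM: (3,4) (3,4) | gL: (3,4) (3,4) | gR: (3,4) (3,4) | hM: (8,0) (3,4) | hL: (0,3) (3,4) | hR: (8,9) (3,4)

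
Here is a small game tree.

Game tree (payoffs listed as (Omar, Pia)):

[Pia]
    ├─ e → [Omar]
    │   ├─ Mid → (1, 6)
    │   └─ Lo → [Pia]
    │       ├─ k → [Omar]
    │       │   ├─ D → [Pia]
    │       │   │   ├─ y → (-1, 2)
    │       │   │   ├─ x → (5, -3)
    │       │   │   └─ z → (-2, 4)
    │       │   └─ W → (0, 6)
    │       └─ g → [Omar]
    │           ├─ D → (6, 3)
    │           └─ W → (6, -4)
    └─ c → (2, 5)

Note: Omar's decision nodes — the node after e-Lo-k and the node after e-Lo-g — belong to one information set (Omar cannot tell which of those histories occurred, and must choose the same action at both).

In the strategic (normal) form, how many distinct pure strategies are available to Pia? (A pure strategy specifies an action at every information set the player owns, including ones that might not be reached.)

12

Pia owns the root with actions {e, c} — two choices.
Pia owns the node after e-Lo with actions {k, g} — two choices.
Pia owns the node after e-Lo-k-D with actions {y, x, z} — three choices.
A pure strategy fixes one action at each information set independently, so the count is the product 2 × 2 × 3 = 12.
(For reference, Omar has 4 pure strategies, giving a 12×4 normal-form matrix.)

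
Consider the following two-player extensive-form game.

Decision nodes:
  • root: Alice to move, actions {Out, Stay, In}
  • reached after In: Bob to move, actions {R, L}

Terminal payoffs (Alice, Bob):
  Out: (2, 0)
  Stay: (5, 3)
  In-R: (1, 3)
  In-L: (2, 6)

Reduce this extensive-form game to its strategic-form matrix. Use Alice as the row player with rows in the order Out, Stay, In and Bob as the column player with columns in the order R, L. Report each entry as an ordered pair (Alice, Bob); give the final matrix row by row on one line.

            R        L
 Out    (2,0)    (2,0)
Stay    (5,3)    (5,3)
  In    (1,3)    (2,6)

Out: (2,0) (2,0) | Stay: (5,3) (5,3) | In: (1,3) (2,6)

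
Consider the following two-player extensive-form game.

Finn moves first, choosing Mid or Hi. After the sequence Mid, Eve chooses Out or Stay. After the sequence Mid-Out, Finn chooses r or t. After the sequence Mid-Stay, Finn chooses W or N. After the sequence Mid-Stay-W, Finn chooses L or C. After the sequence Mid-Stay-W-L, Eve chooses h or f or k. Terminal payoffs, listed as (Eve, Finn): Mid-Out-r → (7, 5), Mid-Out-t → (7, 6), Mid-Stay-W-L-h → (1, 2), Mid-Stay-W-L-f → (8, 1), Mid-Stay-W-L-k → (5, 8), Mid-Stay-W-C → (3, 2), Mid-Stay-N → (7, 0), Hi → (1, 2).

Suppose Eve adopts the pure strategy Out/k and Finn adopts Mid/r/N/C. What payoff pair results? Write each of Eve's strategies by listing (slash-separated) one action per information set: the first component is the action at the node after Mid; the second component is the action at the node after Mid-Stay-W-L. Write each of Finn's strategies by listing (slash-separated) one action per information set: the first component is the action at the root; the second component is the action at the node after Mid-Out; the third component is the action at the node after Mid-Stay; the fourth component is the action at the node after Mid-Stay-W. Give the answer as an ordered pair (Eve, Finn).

(7, 5)

Trace the play path from the root:
  Finn plays Mid
  Eve plays Out at [Mid]
  Finn plays r at [Mid-Out]
→ terminal payoff (7, 5).
(Eve's choice at the node after Mid-Stay-W-L is never reached on this path, so it doesn't affect the outcome.)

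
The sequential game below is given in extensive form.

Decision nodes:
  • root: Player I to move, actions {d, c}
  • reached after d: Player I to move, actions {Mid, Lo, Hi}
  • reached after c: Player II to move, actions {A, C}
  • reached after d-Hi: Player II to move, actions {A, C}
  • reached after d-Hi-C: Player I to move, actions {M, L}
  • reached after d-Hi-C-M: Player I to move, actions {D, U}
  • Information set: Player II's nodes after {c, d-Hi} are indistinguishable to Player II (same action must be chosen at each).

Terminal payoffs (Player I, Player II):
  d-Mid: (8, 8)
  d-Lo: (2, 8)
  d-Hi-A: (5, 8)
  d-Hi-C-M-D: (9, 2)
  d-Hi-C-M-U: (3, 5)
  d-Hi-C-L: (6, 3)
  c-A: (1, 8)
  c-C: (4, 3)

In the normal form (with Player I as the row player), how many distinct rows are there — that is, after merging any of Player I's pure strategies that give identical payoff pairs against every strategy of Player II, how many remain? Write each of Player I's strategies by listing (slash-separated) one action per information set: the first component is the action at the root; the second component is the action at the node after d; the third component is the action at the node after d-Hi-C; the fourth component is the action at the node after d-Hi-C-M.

6

Player I has 24 pure strategies: d/Mid/M/D, d/Mid/M/U, d/Mid/L/D, d/Mid/L/U, d/Lo/M/D, d/Lo/M/U, d/Lo/L/D, d/Lo/L/U, d/Hi/M/D, d/Hi/M/U, d/Hi/L/D, d/Hi/L/U, c/Mid/M/D, c/Mid/M/U, c/Mid/L/D, c/Mid/L/U, c/Lo/M/D, c/Lo/M/U, c/Lo/L/D, c/Lo/L/U, c/Hi/M/D, c/Hi/M/U, c/Hi/L/D, c/Hi/L/U. Columns: A, C.
{d/Mid/M/D, d/Mid/M/U, d/Mid/L/D, d/Mid/L/U} → row (8,8) (8,8)
{d/Lo/M/D, d/Lo/M/U, d/Lo/L/D, d/Lo/L/U} → row (2,8) (2,8)
{d/Hi/M/D} → row (5,8) (9,2)
{d/Hi/M/U} → row (5,8) (3,5)
{d/Hi/L/D, d/Hi/L/U} → row (5,8) (6,3)
{c/Mid/M/D, c/Mid/M/U, c/Mid/L/D, c/Mid/L/U, c/Lo/M/D, c/Lo/M/U, c/Lo/L/D, c/Lo/L/U, c/Hi/M/D, c/Hi/M/U, c/Hi/L/D, c/Hi/L/U} → row (1,8) (4,3)
That's 6 distinct rows out of 24 strategies.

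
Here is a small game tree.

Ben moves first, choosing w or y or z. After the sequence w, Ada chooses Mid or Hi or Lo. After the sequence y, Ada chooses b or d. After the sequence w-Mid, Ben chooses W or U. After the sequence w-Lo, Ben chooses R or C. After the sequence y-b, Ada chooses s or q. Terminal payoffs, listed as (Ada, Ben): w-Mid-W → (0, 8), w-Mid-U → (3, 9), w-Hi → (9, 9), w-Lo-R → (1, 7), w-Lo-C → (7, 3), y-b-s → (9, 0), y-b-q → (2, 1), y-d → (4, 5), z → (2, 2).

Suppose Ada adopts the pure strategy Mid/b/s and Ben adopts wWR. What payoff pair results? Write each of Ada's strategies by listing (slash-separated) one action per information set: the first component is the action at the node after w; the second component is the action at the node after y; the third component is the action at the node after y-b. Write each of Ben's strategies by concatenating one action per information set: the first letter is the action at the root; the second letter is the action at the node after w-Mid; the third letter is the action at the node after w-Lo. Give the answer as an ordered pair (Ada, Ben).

(0, 8)

Trace the play path from the root:
  Ben plays w
  Ada plays Mid at [w]
  Ben plays W at [w-Mid]
→ terminal payoff (0, 8).
(Ada's choice at the node after y is never reached on this path, so it doesn't affect the outcome.)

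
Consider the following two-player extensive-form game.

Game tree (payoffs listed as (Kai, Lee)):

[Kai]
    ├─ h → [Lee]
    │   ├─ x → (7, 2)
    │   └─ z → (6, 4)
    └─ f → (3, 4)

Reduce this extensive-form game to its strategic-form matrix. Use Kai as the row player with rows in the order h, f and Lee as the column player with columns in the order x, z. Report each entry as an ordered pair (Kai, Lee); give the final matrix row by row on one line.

Row h: x→(7,2), z→(6,4)
Row f: x→(3,4), z→(3,4)

h: (7,2) (6,4) | f: (3,4) (3,4)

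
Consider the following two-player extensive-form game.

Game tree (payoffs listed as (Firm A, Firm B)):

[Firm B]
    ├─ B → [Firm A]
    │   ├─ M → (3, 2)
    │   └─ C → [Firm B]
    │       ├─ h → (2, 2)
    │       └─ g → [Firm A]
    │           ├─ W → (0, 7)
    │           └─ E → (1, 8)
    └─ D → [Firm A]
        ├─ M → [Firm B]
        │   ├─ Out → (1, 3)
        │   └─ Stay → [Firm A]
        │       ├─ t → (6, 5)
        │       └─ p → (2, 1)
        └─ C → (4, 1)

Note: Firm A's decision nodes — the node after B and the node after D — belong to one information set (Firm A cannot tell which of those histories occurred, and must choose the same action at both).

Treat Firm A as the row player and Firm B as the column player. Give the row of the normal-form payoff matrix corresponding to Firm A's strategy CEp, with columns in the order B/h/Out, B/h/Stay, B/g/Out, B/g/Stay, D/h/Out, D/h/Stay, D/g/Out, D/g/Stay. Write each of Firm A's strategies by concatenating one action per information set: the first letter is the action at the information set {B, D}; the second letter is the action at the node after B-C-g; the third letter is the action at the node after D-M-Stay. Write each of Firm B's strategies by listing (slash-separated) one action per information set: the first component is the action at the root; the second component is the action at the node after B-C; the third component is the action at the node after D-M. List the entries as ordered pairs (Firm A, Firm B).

vs B/h/Out: Firm B plays B → Firm A plays C at [B] → Firm B plays h at [B-C] → (2, 2)
vs B/h/Stay: Firm B plays B → Firm A plays C at [B] → Firm B plays h at [B-C] → (2, 2)
vs B/g/Out: Firm B plays B → Firm A plays C at [B] → Firm B plays g at [B-C] → Firm A plays E at [B-C-g] → (1, 8)
vs B/g/Stay: Firm B plays B → Firm A plays C at [B] → Firm B plays g at [B-C] → Firm A plays E at [B-C-g] → (1, 8)
vs D/h/Out: Firm B plays D → Firm A plays C at [D] → (4, 1)
vs D/h/Stay: Firm B plays D → Firm A plays C at [D] → (4, 1)
vs D/g/Out: Firm B plays D → Firm A plays C at [D] → (4, 1)
vs D/g/Stay: Firm B plays D → Firm A plays C at [D] → (4, 1)

(2,2) (2,2) (1,8) (1,8) (4,1) (4,1) (4,1) (4,1)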